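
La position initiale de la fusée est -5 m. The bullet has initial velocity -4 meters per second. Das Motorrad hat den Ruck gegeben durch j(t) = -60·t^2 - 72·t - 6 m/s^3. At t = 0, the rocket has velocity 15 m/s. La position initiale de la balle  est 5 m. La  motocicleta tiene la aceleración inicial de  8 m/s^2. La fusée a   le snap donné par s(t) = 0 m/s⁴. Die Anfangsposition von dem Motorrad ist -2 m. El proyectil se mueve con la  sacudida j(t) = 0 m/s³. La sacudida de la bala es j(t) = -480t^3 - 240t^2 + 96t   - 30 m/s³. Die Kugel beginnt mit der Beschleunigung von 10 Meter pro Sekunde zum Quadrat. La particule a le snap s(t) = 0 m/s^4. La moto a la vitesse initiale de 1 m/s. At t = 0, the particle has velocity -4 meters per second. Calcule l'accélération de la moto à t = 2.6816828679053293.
Nous devons intégrer notre équation du jerk j(t) = -60·t^2 - 72·t - 6 1 fois. En prenant ∫j(t)dt et en appliquant a(0) = 8, nous trouvons a(t) = -20·t^3 - 36·t^2 - 6·t + 8. En utilisant a(t) = -20·t^3 - 36·t^2 - 6·t + 8 et en substituant t = 2.6816828679053293, nous trouvons a = -652.683642666693.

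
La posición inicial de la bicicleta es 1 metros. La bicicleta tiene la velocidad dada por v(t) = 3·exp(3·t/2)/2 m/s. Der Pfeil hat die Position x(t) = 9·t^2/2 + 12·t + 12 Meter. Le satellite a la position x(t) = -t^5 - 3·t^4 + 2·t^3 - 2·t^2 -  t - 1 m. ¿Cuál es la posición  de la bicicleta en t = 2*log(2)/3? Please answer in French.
En partant de la vitesse v(t) = 3·exp(3·t/2)/2, nous prenons 1 primitive. L'intégrale de la vitesse, avec x(0) = 1, donne la position: x(t) = exp(3·t/2). Nous avons la position x(t) = exp(3·t/2). En substituant t = 2*log(2)/3: x(2*log(2)/3) = 2.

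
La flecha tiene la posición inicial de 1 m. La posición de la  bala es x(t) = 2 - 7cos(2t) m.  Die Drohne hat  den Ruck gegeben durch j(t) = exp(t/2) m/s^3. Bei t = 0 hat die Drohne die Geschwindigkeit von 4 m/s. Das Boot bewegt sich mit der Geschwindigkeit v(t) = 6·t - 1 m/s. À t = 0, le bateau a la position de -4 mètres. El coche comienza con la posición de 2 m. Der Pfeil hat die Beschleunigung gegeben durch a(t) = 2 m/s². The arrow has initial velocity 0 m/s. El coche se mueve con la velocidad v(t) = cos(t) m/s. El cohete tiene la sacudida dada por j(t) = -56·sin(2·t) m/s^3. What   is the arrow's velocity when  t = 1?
To solve this, we need to take 1 antiderivative of our acceleration equation a(t) = 2. The integral of acceleration is velocity. Using v(0) = 0, we get v(t) = 2·t. We have velocity v(t) = 2·t. Substituting t = 1: v(1) = 2.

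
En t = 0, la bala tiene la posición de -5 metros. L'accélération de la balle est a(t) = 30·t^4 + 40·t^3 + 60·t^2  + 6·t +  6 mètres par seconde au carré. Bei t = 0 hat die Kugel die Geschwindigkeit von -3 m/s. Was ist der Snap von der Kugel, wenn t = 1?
Ausgehend von der Beschleunigung a(t) = 30·t^4 + 40·t^3 + 60·t^2 + 6·t + 6, nehmen wir 2 Ableitungen. Mit d/dt von a(t) finden wir j(t) = 120·t^3 + 120·t^2 + 120·t + 6. Durch Ableiten von dem Ruck erhalten wir den Snap: s(t) = 360·t^2 + 240·t + 120. Mit s(t) = 360·t^2 + 240·t + 120 und Einsetzen von t = 1, finden wir s = 720.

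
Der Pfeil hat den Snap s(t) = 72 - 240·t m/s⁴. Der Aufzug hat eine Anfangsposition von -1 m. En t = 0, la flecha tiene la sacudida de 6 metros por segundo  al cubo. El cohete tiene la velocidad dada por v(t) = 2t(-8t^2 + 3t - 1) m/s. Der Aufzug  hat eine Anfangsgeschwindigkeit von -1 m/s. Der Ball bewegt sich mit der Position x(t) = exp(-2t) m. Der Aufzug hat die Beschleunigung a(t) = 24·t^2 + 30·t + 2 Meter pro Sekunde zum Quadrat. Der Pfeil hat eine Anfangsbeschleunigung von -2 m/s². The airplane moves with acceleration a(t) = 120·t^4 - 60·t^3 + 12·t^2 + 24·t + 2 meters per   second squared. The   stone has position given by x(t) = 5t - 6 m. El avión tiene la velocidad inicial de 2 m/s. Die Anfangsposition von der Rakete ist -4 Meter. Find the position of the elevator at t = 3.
To solve this, we need to take 2 integrals of our acceleration equation a(t) = 24·t^2 + 30·t + 2. Taking ∫a(t)dt and applying v(0) = -1, we find v(t) = 8·t^3 + 15·t^2 + 2·t - 1. Finding the antiderivative of v(t) and using x(0) = -1: x(t) = 2·t^4 + 5·t^3 + t^2 - t - 1. We have position x(t) = 2·t^4 + 5·t^3 + t^2 - t - 1. Substituting t = 3: x(3) = 302.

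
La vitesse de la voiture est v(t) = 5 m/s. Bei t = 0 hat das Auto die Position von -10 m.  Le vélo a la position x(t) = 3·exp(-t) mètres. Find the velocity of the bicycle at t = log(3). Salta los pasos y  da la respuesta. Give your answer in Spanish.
La velocidad en t = log(3) es v = -1.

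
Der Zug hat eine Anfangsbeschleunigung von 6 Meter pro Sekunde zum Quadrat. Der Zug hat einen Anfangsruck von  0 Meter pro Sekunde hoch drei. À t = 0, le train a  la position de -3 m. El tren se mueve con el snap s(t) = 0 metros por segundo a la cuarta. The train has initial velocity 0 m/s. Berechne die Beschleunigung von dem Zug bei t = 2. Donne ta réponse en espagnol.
Necesitamos integrar nuestra ecuación del snap s(t) = 0 2 veces. Integrando el snap y usando la condición inicial j(0) = 0, obtenemos j(t) = 0. Integrando la sacudida y usando la condición inicial a(0) = 6, obtenemos a(t) = 6. Usando a(t) = 6 y sustituyendo t = 2, encontramos a = 6.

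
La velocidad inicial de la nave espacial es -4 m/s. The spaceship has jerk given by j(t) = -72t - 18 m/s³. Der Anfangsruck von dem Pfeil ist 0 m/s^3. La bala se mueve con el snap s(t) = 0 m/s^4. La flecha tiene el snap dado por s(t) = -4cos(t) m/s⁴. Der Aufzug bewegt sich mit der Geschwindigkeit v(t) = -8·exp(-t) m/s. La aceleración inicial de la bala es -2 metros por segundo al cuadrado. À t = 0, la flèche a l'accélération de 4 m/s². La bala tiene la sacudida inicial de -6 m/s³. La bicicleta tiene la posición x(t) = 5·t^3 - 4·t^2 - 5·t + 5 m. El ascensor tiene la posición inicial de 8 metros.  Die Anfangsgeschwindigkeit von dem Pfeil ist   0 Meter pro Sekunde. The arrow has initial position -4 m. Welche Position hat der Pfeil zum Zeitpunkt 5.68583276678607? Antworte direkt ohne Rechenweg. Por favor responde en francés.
La réponse est -3.30731035559750.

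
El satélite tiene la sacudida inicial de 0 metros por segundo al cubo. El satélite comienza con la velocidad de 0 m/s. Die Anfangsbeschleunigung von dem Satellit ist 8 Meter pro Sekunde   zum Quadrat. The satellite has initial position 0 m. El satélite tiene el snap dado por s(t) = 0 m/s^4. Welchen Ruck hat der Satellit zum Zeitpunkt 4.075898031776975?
Um dies zu lösen, müssen wir 1 Stammfunktion unserer Gleichung für den Snap s(t) = 0 finden. Mit ∫s(t)dt und Anwendung von j(0) = 0, finden wir j(t) = 0. Mit j(t) = 0 und Einsetzen von t = 4.075898031776975, finden wir j = 0.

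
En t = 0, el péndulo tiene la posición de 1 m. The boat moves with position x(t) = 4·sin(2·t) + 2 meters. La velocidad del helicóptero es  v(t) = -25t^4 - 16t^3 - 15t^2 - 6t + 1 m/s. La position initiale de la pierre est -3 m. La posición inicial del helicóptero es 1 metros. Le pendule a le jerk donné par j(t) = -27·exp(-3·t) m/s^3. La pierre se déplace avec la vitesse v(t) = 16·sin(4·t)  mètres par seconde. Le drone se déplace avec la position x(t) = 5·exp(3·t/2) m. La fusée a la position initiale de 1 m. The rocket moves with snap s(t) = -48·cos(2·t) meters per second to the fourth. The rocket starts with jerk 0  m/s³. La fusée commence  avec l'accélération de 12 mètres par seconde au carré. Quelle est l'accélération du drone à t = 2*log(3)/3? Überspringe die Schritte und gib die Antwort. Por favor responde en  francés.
La réponse est 135/4.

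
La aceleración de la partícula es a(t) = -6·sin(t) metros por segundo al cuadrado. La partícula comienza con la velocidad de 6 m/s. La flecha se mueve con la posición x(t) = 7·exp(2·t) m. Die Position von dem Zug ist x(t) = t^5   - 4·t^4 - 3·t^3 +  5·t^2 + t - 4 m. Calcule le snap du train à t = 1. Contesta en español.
Debemos derivar nuestra ecuación de la posición x(t) = t^5 - 4·t^4 - 3·t^3 + 5·t^2 + t - 4 4 veces. Tomando d/dt de x(t), encontramos v(t) = 5·t^4 - 16·t^3 - 9·t^2 + 10·t + 1. La derivada de la velocidad da la aceleración: a(t) = 20·t^3 - 48·t^2 - 18·t + 10. Tomando d/dt de a(t), encontramos j(t) = 60·t^2 - 96·t - 18. La derivada de la sacudida da el snap: s(t) = 120·t - 96. De la ecuación del snap s(t) = 120·t - 96, sustituimos t = 1 para obtener s = 24.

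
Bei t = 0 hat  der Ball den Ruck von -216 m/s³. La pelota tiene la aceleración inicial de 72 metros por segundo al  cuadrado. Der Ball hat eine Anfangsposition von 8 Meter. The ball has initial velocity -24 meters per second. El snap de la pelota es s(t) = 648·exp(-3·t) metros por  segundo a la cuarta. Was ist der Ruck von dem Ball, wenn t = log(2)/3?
Wir müssen unsere Gleichung für den Snap s(t) = 648·exp(-3·t) 1-mal integrieren. Mit ∫s(t)dt und Anwendung von j(0) = -216, finden wir j(t) = -216·exp(-3·t). Aus der Gleichung für den Ruck j(t) = -216·exp(-3·t), setzen wir t = log(2)/3 ein und erhalten j = -108.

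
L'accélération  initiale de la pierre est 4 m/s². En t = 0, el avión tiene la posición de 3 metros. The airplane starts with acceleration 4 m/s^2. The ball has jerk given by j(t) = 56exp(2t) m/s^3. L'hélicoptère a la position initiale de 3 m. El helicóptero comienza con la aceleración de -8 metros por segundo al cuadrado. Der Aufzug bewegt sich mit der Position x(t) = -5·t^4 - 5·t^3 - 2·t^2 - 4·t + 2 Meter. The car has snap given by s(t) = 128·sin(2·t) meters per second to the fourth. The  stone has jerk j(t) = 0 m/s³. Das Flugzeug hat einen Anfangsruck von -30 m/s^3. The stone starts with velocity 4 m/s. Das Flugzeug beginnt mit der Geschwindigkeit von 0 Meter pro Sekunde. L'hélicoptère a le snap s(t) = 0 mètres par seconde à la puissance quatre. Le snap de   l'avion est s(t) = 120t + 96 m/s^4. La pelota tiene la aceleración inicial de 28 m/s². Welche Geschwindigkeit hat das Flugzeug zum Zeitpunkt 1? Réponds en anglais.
Starting from snap s(t) = 120·t + 96, we take 3 integrals. Integrating snap and using the initial condition j(0) = -30, we get j(t) = 60·t^2 + 96·t - 30. Finding the antiderivative of j(t) and using a(0) = 4: a(t) = 20·t^3 + 48·t^2 - 30·t + 4. Finding the antiderivative of a(t) and using v(0) = 0: v(t) = t·(5·t^3 + 16·t^2 - 15·t + 4). Using v(t) = t·(5·t^3 + 16·t^2 - 15·t + 4) and substituting t = 1, we find v = 10.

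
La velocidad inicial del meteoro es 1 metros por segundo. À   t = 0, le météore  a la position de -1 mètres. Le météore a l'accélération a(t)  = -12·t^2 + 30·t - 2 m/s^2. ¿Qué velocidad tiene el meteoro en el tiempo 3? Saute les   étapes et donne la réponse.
En t = 3, v = 22.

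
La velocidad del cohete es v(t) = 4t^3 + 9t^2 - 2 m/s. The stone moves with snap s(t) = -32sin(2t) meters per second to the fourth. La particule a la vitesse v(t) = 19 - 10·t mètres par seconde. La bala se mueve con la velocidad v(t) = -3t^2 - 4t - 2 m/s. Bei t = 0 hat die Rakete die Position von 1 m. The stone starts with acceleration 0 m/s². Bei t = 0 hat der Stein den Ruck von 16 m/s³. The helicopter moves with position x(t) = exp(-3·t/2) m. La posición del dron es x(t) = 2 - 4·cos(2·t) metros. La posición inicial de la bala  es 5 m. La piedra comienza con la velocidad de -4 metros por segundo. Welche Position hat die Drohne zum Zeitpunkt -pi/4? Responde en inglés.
We have position x(t) = 2 - 4·cos(2·t). Substituting t = -pi/4: x(-pi/4) = 2.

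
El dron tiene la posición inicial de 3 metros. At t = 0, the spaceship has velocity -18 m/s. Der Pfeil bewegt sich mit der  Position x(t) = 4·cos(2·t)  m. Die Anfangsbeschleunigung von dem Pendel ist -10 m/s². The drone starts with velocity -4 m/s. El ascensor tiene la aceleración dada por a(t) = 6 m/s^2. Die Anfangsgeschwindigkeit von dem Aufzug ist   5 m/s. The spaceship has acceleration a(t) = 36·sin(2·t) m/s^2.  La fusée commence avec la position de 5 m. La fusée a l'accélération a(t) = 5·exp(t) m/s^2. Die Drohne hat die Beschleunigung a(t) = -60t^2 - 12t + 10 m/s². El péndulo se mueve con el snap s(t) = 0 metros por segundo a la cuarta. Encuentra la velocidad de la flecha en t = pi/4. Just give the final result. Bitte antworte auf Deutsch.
Die Antwort ist -8.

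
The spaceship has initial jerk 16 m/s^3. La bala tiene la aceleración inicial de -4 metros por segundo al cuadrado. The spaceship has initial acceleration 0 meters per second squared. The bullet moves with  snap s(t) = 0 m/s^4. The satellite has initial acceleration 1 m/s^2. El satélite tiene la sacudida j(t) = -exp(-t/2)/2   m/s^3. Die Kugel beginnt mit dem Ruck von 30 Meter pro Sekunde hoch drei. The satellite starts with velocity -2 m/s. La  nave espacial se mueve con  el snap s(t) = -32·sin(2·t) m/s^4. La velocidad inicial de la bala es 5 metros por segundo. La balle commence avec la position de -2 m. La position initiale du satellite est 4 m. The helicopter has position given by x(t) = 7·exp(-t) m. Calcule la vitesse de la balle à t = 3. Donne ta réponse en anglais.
To find the answer, we compute 3 antiderivatives of s(t) = 0. The antiderivative of snap, with j(0) = 30, gives jerk: j(t) = 30. The integral of jerk, with a(0) = -4, gives acceleration: a(t) = 30·t - 4. The integral of acceleration is velocity. Using v(0) = 5, we get v(t) = 15·t^2 - 4·t + 5. Using v(t) = 15·t^2 - 4·t + 5 and substituting t = 3, we find v = 128.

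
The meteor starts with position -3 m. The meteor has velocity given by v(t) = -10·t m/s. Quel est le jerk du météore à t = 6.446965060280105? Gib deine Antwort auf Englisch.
We must differentiate our velocity equation v(t) = -10·t 2 times. Taking d/dt of v(t), we find a(t) = -10. Differentiating acceleration, we get jerk: j(t) = 0. From the given jerk equation j(t) = 0, we substitute t = 6.446965060280105 to get j = 0.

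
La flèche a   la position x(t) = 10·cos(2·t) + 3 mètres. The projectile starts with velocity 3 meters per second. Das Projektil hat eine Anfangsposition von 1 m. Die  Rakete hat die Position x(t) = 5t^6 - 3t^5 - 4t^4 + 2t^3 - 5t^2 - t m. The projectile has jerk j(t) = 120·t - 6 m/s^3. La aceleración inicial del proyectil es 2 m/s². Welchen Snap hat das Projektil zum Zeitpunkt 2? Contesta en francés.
Nous devons dériver notre équation du jerk j(t) = 120·t - 6 1 fois. En prenant d/dt de j(t), nous trouvons s(t) = 120. De l'équation du snap s(t) = 120, nous substituons t = 2 pour obtenir s = 120.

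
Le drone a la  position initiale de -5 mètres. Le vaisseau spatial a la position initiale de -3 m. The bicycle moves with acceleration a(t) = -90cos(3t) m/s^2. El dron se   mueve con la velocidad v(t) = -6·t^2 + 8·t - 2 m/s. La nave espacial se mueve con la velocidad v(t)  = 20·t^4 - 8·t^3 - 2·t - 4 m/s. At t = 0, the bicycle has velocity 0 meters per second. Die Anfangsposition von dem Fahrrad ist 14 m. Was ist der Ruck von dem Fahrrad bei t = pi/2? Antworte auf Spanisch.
Debemos derivar nuestra ecuación de la aceleración a(t) = -90·cos(3·t) 1 vez. Tomando d/dt de a(t), encontramos j(t) = 270·sin(3·t). Tenemos la sacudida j(t) = 270·sin(3·t). Sustituyendo t = pi/2: j(pi/2) = -270.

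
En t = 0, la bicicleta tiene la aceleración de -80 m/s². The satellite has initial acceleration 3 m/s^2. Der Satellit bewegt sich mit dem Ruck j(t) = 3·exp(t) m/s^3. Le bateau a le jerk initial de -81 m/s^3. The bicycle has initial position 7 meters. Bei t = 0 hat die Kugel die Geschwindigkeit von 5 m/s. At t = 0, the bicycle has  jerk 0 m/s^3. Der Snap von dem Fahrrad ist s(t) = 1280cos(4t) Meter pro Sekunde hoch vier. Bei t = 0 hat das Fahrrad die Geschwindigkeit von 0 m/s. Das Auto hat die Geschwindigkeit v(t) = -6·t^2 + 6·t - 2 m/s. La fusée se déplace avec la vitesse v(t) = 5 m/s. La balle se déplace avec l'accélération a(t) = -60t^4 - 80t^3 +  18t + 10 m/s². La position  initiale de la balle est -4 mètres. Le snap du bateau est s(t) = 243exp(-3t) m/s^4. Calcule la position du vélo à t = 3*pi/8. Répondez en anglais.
We need to integrate our snap equation s(t) = 1280·cos(4·t) 4 times. Integrating snap and using the initial condition j(0) = 0, we get j(t) = 320·sin(4·t). Taking ∫j(t)dt and applying a(0) = -80, we find a(t) = -80·cos(4·t). The antiderivative of acceleration, with v(0) = 0, gives velocity: v(t) = -20·sin(4·t). Integrating velocity and using the initial condition x(0) = 7, we get x(t) = 5·cos(4·t) + 2. Using x(t) = 5·cos(4·t) + 2 and substituting t = 3*pi/8, we find x = 2.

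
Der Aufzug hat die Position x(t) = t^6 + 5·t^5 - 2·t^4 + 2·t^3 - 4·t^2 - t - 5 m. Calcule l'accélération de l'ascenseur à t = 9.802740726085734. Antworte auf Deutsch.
Wir müssen unsere Gleichung für die Position x(t) = t^6 + 5·t^5 - 2·t^4 + 2·t^3 - 4·t^2 - t - 5 2-mal ableiten. Mit d/dt von x(t) finden wir v(t) = 6·t^5 + 25·t^4 - 8·t^3 + 6·t^2 - 8·t - 1. Mit d/dt von v(t) finden wir a(t) = 30·t^4 + 100·t^3 - 24·t^2 + 12·t - 8. Mit a(t) = 30·t^4 + 100·t^3 - 24·t^2 + 12·t - 8 und Einsetzen von t = 9.802740726085734, finden wir a = 369021.695171288.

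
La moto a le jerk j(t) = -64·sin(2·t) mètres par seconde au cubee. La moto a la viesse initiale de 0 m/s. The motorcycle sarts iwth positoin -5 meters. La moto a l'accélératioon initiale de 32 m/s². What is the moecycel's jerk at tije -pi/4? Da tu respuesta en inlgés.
From the given jerk equation j(t) = -64·sin(2·t), we substitute t = -pi/4 to get j = 64.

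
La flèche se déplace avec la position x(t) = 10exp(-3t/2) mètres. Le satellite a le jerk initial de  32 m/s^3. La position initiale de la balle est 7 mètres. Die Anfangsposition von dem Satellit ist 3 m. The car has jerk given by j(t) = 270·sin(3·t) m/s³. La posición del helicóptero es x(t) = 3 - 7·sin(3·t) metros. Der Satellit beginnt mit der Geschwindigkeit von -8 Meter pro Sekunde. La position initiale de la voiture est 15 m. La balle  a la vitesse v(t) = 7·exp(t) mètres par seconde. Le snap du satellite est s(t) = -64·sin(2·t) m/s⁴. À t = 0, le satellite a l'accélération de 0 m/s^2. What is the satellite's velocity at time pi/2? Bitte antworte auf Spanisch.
Debemos encontrar la antiderivada de nuestra ecuación del snap s(t) = -64·sin(2·t) 3 veces. La antiderivada del snap es la sacudida. Usando j(0) = 32, obtenemos j(t) = 32·cos(2·t). Tomando ∫j(t)dt y aplicando a(0) = 0, encontramos a(t) = 16·sin(2·t). Tomando ∫a(t)dt y aplicando v(0) = -8, encontramos v(t) = -8·cos(2·t). De la ecuación de la velocidad v(t) = -8·cos(2·t), sustituimos t = pi/2 para obtener v = 8.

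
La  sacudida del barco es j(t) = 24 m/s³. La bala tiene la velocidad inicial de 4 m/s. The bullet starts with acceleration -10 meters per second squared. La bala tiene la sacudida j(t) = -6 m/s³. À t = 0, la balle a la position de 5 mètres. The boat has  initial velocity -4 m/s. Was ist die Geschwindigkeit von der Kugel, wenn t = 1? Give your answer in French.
Nous devons trouver la primitive de notre équation du jerk j(t) = -6 2 fois. L'intégrale du jerk est l'accélération. En utilisant a(0) = -10, nous obtenons a(t) = -6·t - 10. En intégrant l'accélération et en utilisant la condition initiale v(0) = 4, nous obtenons v(t) = -3·t^2 - 10·t + 4. En utilisant v(t) = -3·t^2 - 10·t + 4 et en substituant t = 1, nous trouvons v = -9.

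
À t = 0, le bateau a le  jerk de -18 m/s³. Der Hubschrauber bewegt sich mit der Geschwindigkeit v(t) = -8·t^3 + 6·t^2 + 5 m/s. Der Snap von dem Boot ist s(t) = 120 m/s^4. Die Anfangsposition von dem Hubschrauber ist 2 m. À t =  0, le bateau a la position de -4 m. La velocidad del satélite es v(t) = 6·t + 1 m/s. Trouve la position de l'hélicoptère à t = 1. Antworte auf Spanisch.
Debemos encontrar la integral de nuestra ecuación de la velocidad v(t) = -8·t^3 + 6·t^2 + 5 1 vez. Integrando la velocidad y usando la condición inicial x(0) = 2, obtenemos x(t) = -2·t^4 + 2·t^3 + 5·t + 2. Tenemos la posición x(t) = -2·t^4 + 2·t^3 + 5·t + 2. Sustituyendo t = 1: x(1) = 7.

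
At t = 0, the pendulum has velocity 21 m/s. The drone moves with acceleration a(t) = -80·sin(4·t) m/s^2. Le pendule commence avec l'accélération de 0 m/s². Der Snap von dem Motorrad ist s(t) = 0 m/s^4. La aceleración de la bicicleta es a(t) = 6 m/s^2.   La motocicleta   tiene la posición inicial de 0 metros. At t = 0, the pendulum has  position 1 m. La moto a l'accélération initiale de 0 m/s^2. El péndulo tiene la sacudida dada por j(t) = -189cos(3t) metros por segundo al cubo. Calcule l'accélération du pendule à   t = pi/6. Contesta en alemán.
Um dies zu lösen, müssen wir 1 Stammfunktion unserer Gleichung für den Ruck j(t) = -189·cos(3·t) finden. Die Stammfunktion von dem Ruck, mit a(0) = 0, ergibt die Beschleunigung: a(t) = -63·sin(3·t). Aus der Gleichung für die Beschleunigung a(t) = -63·sin(3·t), setzen wir t = pi/6 ein und erhalten a = -63.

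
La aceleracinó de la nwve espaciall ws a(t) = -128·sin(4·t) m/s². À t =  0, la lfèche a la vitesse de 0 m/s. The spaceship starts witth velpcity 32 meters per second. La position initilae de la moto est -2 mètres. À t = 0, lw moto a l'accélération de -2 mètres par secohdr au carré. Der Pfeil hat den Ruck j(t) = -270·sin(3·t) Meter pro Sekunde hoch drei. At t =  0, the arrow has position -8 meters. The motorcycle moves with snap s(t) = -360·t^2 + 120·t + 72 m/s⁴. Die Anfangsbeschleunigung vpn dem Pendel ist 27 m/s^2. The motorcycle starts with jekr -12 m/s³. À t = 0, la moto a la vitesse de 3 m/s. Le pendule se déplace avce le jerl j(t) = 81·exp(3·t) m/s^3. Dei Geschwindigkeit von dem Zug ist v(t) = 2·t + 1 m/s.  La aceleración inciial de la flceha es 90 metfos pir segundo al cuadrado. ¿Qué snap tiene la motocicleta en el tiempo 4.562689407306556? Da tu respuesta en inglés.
We have snap s(t) = -360·t^2 + 120·t + 72. Substituting t = 4.562689407306556: s(4.562689407306556) = -6875.00573704030.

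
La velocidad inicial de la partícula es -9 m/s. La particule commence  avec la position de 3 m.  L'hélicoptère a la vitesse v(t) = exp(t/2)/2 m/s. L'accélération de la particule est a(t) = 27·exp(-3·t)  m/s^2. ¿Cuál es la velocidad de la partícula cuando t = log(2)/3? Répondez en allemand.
Um dies zu lösen, müssen wir 1 Stammfunktion unserer Gleichung für die Beschleunigung a(t) = 27·exp(-3·t) finden. Die Stammfunktion von der Beschleunigung ist die Geschwindigkeit. Mit v(0) = -9 erhalten wir v(t) = -9·exp(-3·t). Mit v(t) = -9·exp(-3·t) und Einsetzen von t = log(2)/3, finden wir v = -9/2.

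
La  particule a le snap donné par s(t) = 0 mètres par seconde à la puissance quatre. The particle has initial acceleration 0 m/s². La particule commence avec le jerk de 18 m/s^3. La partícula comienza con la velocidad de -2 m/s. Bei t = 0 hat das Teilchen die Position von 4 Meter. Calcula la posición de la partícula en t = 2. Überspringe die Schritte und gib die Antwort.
x(2) = 24.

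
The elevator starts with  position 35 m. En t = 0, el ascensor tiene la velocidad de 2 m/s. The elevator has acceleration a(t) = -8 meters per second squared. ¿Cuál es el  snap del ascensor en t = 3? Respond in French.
En partant de l'accélération a(t) = -8, nous prenons 2 dérivées. En prenant d/dt de a(t), nous trouvons j(t) = 0. En dérivant le jerk, nous obtenons le snap: s(t) = 0. De l'équation du snap s(t) = 0, nous substituons t = 3 pour obtenir s = 0.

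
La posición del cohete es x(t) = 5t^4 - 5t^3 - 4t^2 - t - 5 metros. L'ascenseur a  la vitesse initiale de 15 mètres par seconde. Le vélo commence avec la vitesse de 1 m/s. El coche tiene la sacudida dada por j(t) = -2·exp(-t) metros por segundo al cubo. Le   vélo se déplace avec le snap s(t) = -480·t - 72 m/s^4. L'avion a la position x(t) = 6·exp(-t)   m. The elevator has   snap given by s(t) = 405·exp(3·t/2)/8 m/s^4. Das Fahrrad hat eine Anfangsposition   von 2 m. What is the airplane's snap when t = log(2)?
We must differentiate our position equation x(t) = 6·exp(-t) 4 times. Taking d/dt of x(t), we find v(t) = -6·exp(-t). Taking d/dt of v(t), we find a(t) = 6·exp(-t). Taking d/dt of a(t), we find j(t) = -6·exp(-t). The derivative of jerk gives snap: s(t) = 6·exp(-t). We have snap s(t) = 6·exp(-t). Substituting t = log(2): s(log(2)) = 3.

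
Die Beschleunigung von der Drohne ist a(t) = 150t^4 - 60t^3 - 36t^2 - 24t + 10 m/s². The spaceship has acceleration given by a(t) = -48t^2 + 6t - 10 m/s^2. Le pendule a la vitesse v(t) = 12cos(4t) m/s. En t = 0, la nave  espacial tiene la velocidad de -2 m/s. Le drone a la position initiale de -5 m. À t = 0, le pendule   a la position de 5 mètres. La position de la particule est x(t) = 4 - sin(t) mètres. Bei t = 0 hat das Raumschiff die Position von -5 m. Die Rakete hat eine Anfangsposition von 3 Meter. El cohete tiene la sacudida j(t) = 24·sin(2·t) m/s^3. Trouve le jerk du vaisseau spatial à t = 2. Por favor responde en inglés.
To solve this, we need to take 1 derivative of our acceleration equation a(t) = -48·t^2 + 6·t - 10. Taking d/dt of a(t), we find j(t) = 6 - 96·t. Using j(t) = 6 - 96·t and substituting t = 2, we find j = -186.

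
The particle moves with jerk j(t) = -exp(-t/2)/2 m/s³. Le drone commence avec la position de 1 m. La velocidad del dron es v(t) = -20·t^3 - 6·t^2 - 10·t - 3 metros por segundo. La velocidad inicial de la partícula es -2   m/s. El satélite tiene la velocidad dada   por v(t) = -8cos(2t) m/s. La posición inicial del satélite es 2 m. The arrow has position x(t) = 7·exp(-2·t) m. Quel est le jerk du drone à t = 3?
En partant de la vitesse v(t) = -20·t^3 - 6·t^2 - 10·t - 3, nous prenons 2 dérivées. En dérivant la vitesse, nous obtenons l'accélération: a(t) = -60·t^2 - 12·t - 10. En dérivant l'accélération, nous obtenons le jerk: j(t) = -120·t - 12. De l'équation du jerk j(t) = -120·t - 12, nous substituons t = 3 pour obtenir j = -372.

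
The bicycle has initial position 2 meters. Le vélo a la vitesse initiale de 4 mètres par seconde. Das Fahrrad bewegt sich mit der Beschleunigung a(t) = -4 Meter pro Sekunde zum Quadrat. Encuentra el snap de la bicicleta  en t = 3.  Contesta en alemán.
Wir müssen unsere Gleichung für die Beschleunigung a(t) = -4 2-mal ableiten. Durch Ableiten von der Beschleunigung erhalten wir den Ruck: j(t) = 0. Durch Ableiten von dem Ruck erhalten wir den Snap: s(t) = 0. Aus der Gleichung für den Snap s(t) = 0, setzen wir t = 3 ein und erhalten s = 0.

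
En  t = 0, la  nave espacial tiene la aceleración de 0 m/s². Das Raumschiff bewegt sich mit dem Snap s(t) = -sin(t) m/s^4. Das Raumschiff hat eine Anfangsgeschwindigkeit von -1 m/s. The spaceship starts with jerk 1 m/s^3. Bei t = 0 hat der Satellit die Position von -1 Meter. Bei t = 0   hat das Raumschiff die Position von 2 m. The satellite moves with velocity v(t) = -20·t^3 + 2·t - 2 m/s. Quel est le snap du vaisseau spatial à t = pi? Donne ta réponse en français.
En utilisant s(t) = -sin(t) et en substituant t = pi, nous trouvons s = 0.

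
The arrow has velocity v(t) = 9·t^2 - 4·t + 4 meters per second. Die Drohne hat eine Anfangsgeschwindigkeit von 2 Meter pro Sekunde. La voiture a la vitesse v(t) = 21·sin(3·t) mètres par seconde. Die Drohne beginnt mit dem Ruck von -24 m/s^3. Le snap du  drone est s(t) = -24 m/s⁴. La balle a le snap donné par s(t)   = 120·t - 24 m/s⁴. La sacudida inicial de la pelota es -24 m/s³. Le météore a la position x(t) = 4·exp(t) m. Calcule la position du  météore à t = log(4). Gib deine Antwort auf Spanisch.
Usando x(t) = 4·exp(t) y sustituyendo t = log(4), encontramos x = 16.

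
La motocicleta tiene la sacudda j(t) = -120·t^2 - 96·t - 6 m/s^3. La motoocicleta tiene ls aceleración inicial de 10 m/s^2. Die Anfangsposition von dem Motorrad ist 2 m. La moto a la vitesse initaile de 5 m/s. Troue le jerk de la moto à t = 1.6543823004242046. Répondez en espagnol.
Usando j(t) = -120·t^2 - 96·t - 6 y sustituyendo t = 1.6543823004242046, encontramos j = -493.258396355550.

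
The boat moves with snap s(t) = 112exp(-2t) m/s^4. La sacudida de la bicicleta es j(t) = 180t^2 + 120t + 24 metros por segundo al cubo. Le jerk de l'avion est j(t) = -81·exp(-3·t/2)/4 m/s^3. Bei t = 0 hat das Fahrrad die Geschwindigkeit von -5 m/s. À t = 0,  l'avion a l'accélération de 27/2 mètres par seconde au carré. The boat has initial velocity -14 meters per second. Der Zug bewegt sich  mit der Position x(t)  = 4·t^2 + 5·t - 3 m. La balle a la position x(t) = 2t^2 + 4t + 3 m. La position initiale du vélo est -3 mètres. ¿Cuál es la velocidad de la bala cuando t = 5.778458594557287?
Partiendo de la posición x(t) = 2·t^2 + 4·t + 3, tomamos 1 derivada. Tomando d/dt de x(t), encontramos v(t) = 4·t + 4. De la ecuación de la velocidad v(t) = 4·t + 4, sustituimos t = 5.778458594557287 para obtener v = 27.1138343782291.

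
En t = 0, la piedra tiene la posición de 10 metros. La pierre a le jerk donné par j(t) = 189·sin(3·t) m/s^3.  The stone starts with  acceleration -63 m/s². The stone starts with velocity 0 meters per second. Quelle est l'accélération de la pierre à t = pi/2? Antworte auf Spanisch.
Partiendo de la sacudida j(t) = 189·sin(3·t), tomamos 1 antiderivada. La antiderivada de la sacudida, con a(0) = -63, da la aceleración: a(t) = -63·cos(3·t). Tenemos la aceleración a(t) = -63·cos(3·t). Sustituyendo t = pi/2: a(pi/2) = 0.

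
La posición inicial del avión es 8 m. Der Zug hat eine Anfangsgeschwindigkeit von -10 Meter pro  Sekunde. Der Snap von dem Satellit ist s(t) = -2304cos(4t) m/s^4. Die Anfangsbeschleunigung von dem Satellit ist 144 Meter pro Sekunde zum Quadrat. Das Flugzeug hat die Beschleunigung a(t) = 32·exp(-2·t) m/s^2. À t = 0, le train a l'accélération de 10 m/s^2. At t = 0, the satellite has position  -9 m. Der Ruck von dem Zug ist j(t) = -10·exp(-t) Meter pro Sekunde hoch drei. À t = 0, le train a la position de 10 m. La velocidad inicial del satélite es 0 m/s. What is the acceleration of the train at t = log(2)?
We need to integrate our jerk equation j(t) = -10·exp(-t) 1 time. The integral of jerk is acceleration. Using a(0) = 10, we get a(t) = 10·exp(-t). Using a(t) = 10·exp(-t) and substituting t = log(2), we find a = 5.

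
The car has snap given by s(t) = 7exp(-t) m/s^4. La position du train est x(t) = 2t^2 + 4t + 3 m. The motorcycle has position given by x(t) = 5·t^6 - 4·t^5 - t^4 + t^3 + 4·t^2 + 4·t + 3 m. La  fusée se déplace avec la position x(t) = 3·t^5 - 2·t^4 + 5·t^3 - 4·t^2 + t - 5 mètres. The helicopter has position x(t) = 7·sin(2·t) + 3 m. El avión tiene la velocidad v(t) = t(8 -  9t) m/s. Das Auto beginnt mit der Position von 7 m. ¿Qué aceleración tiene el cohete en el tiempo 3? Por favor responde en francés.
En partant de la position x(t) = 3·t^5 - 2·t^4 + 5·t^3 - 4·t^2 + t - 5, nous prenons 2 dérivées. En dérivant la position, nous obtenons la vitesse: v(t) = 15·t^4 - 8·t^3 + 15·t^2 - 8·t + 1. En dérivant la vitesse, nous obtenons l'accélération: a(t) = 60·t^3 - 24·t^2 + 30·t - 8. Nous avons l'accélération a(t) = 60·t^3 - 24·t^2 + 30·t - 8. En substituant t = 3: a(3) = 1486.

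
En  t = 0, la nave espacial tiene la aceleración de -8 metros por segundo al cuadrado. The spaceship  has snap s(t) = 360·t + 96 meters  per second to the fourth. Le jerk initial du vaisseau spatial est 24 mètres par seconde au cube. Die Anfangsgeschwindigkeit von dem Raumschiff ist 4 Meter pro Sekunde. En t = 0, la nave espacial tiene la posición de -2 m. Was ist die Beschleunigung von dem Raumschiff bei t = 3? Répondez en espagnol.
Para resolver esto, necesitamos tomar 2 antiderivadas de nuestra ecuación del snap s(t) = 360·t + 96. Tomando ∫s(t)dt y aplicando j(0) = 24, encontramos j(t) = 180·t^2 + 96·t + 24. La integral de la sacudida, con a(0) = -8, da la aceleración: a(t) = 60·t^3 + 48·t^2 + 24·t - 8. Usando a(t) = 60·t^3 + 48·t^2 + 24·t - 8 y sustituyendo t = 3, encontramos a = 2116.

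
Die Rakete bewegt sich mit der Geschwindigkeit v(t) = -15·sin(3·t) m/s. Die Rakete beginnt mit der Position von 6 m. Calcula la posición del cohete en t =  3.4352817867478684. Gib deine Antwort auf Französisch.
Nous devons trouver la primitive de notre équation de la vitesse v(t) = -15·sin(3·t) 1 fois. L'intégrale de la vitesse est la position. En utilisant x(0) = 6, nous obtenons x(t) = 5·cos(3·t) + 1. En utilisant x(t) = 5·cos(3·t) + 1 et en substituant t = 3.4352817867478684, nous trouvons x = -2.18164047557159.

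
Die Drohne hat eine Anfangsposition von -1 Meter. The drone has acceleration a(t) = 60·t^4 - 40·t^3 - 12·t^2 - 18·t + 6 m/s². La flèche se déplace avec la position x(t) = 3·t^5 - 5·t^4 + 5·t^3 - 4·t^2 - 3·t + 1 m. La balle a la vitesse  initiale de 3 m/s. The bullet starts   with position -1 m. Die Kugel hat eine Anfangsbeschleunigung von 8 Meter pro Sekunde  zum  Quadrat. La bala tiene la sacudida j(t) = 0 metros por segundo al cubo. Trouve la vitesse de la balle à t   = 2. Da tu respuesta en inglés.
Starting from jerk j(t) = 0, we take 2 antiderivatives. The integral of jerk, with a(0) = 8, gives acceleration: a(t) = 8. Integrating acceleration and using the initial condition v(0) = 3, we get v(t) = 8·t + 3. Using v(t) = 8·t + 3 and substituting t = 2, we find v = 19.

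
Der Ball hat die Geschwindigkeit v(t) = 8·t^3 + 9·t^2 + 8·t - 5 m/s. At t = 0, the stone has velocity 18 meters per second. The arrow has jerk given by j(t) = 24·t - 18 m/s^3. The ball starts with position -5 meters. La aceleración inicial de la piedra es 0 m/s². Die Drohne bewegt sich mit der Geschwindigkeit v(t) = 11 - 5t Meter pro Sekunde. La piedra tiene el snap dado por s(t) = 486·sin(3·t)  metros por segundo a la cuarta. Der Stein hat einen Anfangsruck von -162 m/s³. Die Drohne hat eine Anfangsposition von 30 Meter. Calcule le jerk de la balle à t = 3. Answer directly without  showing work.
La réponse est 162.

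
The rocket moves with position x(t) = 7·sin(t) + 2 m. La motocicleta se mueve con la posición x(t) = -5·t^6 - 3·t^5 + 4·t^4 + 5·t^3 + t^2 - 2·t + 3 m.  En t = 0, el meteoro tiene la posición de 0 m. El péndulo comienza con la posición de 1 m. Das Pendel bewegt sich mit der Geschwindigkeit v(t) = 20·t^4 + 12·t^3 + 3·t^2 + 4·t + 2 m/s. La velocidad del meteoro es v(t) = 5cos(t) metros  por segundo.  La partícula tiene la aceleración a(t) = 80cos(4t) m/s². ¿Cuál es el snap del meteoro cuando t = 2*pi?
Partiendo de la velocidad v(t) = 5·cos(t), tomamos 3 derivadas. Tomando d/dt de v(t), encontramos a(t) = -5·sin(t). Tomando d/dt de a(t), encontramos j(t) = -5·cos(t). Tomando d/dt de j(t), encontramos s(t) = 5·sin(t). De la ecuación del snap s(t) = 5·sin(t), sustituimos t = 2*pi para obtener s = 0.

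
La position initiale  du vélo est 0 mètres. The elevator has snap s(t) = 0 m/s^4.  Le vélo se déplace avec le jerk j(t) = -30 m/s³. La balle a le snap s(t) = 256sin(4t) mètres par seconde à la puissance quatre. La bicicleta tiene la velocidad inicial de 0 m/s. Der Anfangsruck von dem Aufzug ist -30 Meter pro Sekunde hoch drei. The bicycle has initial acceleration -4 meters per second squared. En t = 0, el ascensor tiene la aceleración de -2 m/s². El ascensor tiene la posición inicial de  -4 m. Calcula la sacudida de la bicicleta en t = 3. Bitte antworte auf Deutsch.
Wir haben den Ruck j(t) = -30. Durch Einsetzen von t = 3: j(3) = -30.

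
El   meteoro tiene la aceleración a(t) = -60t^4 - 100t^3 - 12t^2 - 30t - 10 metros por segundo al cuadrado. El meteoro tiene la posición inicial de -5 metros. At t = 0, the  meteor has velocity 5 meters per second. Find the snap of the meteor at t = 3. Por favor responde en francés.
Pour résoudre ceci, nous devons prendre 2 dérivées de notre équation de l'accélération a(t) = -60·t^4 - 100·t^3 - 12·t^2 - 30·t - 10. En dérivant l'accélération, nous obtenons le jerk: j(t) = -240·t^3 - 300·t^2 - 24·t - 30. La dérivée du jerk donne le snap: s(t) = -720·t^2 - 600·t - 24. Nous avons le snap s(t) = -720·t^2 - 600·t - 24. En substituant t = 3: s(3) = -8304.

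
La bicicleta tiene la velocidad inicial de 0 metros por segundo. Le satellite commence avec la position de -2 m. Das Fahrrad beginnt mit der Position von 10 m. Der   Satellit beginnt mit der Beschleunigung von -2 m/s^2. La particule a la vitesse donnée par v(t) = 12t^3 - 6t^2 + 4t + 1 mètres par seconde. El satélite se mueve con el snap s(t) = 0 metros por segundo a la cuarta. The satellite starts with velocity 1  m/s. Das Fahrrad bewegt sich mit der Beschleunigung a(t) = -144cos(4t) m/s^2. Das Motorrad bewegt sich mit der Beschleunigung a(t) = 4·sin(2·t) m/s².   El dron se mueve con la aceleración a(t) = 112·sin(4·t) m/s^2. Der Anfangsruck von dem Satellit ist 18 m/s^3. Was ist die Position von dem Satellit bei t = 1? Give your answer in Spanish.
Debemos encontrar la integral de nuestra ecuación del snap s(t) = 0 4 veces. Tomando ∫s(t)dt y aplicando j(0) = 18, encontramos j(t) = 18. Tomando ∫j(t)dt y aplicando a(0) = -2, encontramos a(t) = 18·t - 2. La antiderivada de la aceleración es la velocidad. Usando v(0) = 1, obtenemos v(t) = 9·t^2 - 2·t + 1. Tomando ∫v(t)dt y aplicando x(0) = -2, encontramos x(t) = 3·t^3 - t^2 + t - 2. Usando x(t) = 3·t^3 - t^2 + t - 2 y sustituyendo t = 1, encontramos x = 1.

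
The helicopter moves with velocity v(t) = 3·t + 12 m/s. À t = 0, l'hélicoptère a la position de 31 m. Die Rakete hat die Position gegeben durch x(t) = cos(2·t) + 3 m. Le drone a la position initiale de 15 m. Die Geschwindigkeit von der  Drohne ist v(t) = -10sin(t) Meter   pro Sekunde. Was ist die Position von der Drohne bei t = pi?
Wir müssen unsere Gleichung für die Geschwindigkeit v(t) = -10·sin(t) 1-mal integrieren. Durch Integration von der Geschwindigkeit und Verwendung der Anfangsbedingung x(0) = 15, erhalten wir x(t) = 10·cos(t) + 5. Mit x(t) = 10·cos(t) + 5 und Einsetzen von t = pi, finden wir x = -5.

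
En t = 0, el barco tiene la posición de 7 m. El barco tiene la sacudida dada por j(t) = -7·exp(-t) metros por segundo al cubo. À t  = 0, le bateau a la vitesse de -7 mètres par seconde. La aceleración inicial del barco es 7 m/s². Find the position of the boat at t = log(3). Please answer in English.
We must find the antiderivative of our jerk equation j(t) = -7·exp(-t) 3 times. Finding the antiderivative of j(t) and using a(0) = 7: a(t) = 7·exp(-t). The integral of acceleration is velocity. Using v(0) = -7, we get v(t) = -7·exp(-t). The integral of velocity is position. Using x(0) = 7, we get x(t) = 7·exp(-t). We have position x(t) = 7·exp(-t). Substituting t = log(3): x(log(3)) = 7/3.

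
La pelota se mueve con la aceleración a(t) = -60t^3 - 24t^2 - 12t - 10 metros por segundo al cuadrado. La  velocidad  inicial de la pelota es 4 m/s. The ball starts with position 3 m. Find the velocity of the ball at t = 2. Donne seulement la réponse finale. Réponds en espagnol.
En t = 2, v = -344.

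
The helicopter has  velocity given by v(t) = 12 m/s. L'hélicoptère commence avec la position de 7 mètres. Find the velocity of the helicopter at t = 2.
We have velocity v(t) = 12. Substituting t = 2: v(2) = 12.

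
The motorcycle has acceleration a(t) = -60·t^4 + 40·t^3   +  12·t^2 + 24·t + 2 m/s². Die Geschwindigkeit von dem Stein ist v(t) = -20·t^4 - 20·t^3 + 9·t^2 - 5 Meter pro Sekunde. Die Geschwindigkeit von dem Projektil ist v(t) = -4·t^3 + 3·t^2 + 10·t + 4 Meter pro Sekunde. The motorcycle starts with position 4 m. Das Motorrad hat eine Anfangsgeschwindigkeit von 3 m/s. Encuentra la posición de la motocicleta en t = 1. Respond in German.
Ausgehend von der Beschleunigung a(t) = -60·t^4 + 40·t^3 + 12·t^2 + 24·t + 2, nehmen wir 2 Stammfunktionen. Die Stammfunktion von der Beschleunigung, mit v(0) = 3, ergibt die Geschwindigkeit: v(t) = -12·t^5 + 10·t^4 + 4·t^3 + 12·t^2 + 2·t + 3. Die Stammfunktion von der Geschwindigkeit, mit x(0) = 4, ergibt die Position: x(t) = -2·t^6 + 2·t^5 + t^4 + 4·t^3 + t^2 + 3·t + 4. Aus der Gleichung für die Position x(t) = -2·t^6 + 2·t^5 + t^4 + 4·t^3 + t^2 + 3·t + 4, setzen wir t = 1 ein und erhalten x = 13.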